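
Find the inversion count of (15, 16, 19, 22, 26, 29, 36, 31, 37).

1

Count, for each position, how many later elements it exceeds:
15 → none → 0
16 → none → 0
19 → none → 0
22 → none → 0
26 → none → 0
29 → none → 0
36 → 31 → 1
31 → none → 0
37 → none → 0
Sum: 0 + 0 + 0 + 0 + 0 + 0 + 1 + 0 + 0 = 1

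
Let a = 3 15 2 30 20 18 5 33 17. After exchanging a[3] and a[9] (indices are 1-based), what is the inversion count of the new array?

16

Positions 3 and 9 hold 2 and 17; after swapping, the array is [3, 15, 17, 30, 20, 18, 5, 33, 2].
Sweep left to right; for each value list the smaller values that follow it:
3: 1
15: 2
17: 2
30: 4
20: 3
18: 2
5: 1
33: 1
2: 0
Sum: 1 + 2 + 2 + 4 + 3 + 2 + 1 + 1 + 0 = 16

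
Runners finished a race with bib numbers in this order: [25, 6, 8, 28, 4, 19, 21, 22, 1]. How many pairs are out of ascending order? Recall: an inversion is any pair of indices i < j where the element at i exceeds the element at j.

20

Count, for each position, how many later elements it exceeds:
25 → 6, 8, 4, 19, 21, 22, 1 → 7
6 → 4, 1 → 2
8 → 4, 1 → 2
28 → 4, 19, 21, 22, 1 → 5
4 → 1 → 1
19 → 1 → 1
21 → 1 → 1
22 → 1 → 1
1 → none → 0
Sum: 7 + 2 + 2 + 5 + 1 + 1 + 1 + 1 + 0 = 20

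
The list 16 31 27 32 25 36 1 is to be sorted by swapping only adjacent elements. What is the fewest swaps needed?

Each adjacent swap fixes exactly one inversion, so the minimum swap count equals the number of inversions.
Count inversions — for each element, later elements that are smaller:
16: 1 → 1
31: 27, 25, 1 → 3
27: 25, 1 → 2
32: 25, 1 → 2
25: 1 → 1
36: 1 → 1
1: none → 0
Total inversions: 1 + 3 + 2 + 2 + 1 + 1 + 0 = 10

10 adjacent swaps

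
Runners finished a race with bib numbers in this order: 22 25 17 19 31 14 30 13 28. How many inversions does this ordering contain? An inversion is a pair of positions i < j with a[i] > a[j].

Element-by-element contributions:
22: 4
25: 4
17: 2
19: 2
31: 4
14: 1
30: 2
13: 0
28: 0
Sum: 4 + 4 + 2 + 2 + 4 + 1 + 2 + 0 + 0 = 19

19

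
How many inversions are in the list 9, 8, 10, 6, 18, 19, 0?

10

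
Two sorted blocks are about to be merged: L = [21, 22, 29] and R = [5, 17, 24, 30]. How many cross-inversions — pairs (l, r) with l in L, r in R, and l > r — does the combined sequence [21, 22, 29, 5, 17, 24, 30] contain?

7

For each element r of the right run, count left-run elements greater than r:
r = 5: 21, 22, 29 → 3
r = 17: 21, 22, 29 → 3
r = 24: 29 → 1
r = 30: none → 0
Cross-inversions: 3 + 3 + 1 + 0 = 7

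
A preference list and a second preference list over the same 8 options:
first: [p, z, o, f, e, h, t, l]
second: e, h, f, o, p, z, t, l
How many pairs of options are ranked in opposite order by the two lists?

Assign each item its position (1..8) in the first ordering, then rewrite the second ordering as that position sequence:
positions: p→1, z→2, o→3, f→4, e→5, h→6, t→7, l→8
second ordering as positions: [5, 6, 4, 3, 1, 2, 7, 8]
Discordant pairs = inversions in this position sequence.
5: 4, 3, 1, 2 → 4
6: 4, 3, 1, 2 → 4
4: 3, 1, 2 → 3
3: 1, 2 → 2
1: 0
2: 0
7: 0
8: 0
Total: 4 + 4 + 3 + 2 + 0 + 0 + 0 + 0 = 13

Pairs: 13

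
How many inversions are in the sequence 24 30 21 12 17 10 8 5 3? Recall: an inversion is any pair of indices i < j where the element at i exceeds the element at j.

There are 34 inversions.

For each element, count later entries that are smaller:
24 → 21, 12, 17, 10, 8, 5, 3 → 7
30 → 21, 12, 17, 10, 8, 5, 3 → 7
21 → 12, 17, 10, 8, 5, 3 → 6
12 → 10, 8, 5, 3 → 4
17 → 10, 8, 5, 3 → 4
10 → 8, 5, 3 → 3
8 → 5, 3 → 2
5 → 3 → 1
3 → none → 0
Sum: 7 + 7 + 6 + 4 + 4 + 3 + 2 + 1 + 0 = 34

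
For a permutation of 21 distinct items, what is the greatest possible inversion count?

A reversed (strictly descending) arrangement makes every pair an inversion, giving C(21, 2) inversions.
C(21, 2) = 21·20/2 = 210

210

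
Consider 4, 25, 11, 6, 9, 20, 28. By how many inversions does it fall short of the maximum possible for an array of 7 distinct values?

15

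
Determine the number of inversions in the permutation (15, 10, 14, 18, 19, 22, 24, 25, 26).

2 out-of-order pairs

For each element, count later entries that are smaller:
15: 2
10: 0
14: 0
18: 0
19: 0
22: 0
24: 0
25: 0
26: 0
Sum: 2 + 0 + 0 + 0 + 0 + 0 + 0 + 0 + 0 = 2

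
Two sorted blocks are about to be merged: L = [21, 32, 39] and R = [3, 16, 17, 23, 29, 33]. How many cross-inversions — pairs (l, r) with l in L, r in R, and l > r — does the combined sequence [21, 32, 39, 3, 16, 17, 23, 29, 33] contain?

Count, for every r in R, how many entries of L exceed r:
r = 3: 21, 32, 39 → 3
r = 16: 21, 32, 39 → 3
r = 17: 21, 32, 39 → 3
r = 23: 32, 39 → 2
r = 29: 32, 39 → 2
r = 33: 39 → 1
Cross-inversions: 3 + 3 + 3 + 2 + 2 + 1 = 14

14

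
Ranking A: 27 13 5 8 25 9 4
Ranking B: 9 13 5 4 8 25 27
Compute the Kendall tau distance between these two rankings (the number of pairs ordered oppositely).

12 discordant pairs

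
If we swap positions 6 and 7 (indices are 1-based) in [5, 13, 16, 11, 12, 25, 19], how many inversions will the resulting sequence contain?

There are 4 inversions.

Positions 6 and 7 hold 25 and 19; after swapping, the array is [5, 13, 16, 11, 12, 19, 25].
For each element, count later entries that are smaller:
5: 0
13: 2
16: 2
11: 0
12: 0
19: 0
25: 0
Sum: 0 + 2 + 2 + 0 + 0 + 0 + 0 = 4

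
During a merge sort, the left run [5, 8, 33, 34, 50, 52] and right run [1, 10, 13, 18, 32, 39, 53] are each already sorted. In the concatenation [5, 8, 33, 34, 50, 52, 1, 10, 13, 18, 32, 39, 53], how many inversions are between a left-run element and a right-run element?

Take each right-half value and tally the left-half values above it:
r = 1: 5, 8, 33, 34, 50, 52 → 6
r = 10: 33, 34, 50, 52 → 4
r = 13: 33, 34, 50, 52 → 4
r = 18: 33, 34, 50, 52 → 4
r = 32: 33, 34, 50, 52 → 4
r = 39: 50, 52 → 2
r = 53: none → 0
Cross-inversions: 6 + 4 + 4 + 4 + 4 + 2 + 0 = 24

Split inversions: 24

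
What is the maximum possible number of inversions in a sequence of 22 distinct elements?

A reversed (strictly descending) arrangement makes every pair an inversion, giving C(22, 2) inversions.
C(22, 2) = 22·21/2 = 231

231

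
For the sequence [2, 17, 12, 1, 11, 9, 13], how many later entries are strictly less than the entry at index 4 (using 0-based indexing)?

1 such element

The element at index 4 is 11.
Elements after it: 9, 13
Those smaller than 11: 9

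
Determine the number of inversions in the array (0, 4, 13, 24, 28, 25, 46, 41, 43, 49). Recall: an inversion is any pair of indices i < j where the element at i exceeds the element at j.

Count, for each position, how many later elements it exceeds:
0: 0
4: 0
13: 0
24: 0
28: 1
25: 0
46: 2
41: 0
43: 0
49: 0
Sum: 0 + 0 + 0 + 0 + 1 + 0 + 2 + 0 + 0 + 0 = 3

3 inversions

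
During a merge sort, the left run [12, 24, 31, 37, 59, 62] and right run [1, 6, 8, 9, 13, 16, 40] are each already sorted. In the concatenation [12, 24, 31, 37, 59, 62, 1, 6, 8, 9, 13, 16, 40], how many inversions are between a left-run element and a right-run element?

36 cross-inversions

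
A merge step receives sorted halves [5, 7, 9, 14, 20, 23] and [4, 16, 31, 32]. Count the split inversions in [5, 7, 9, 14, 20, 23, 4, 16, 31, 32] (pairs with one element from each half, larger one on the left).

8 cross-inversions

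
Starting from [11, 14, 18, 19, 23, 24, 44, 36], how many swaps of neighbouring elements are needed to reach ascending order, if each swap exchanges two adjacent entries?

1 swap

Each adjacent swap fixes exactly one inversion, so the minimum swap count equals the number of inversions.
Count inversions — for each element, later elements that are smaller:
11: none → 0
14: none → 0
18: none → 0
19: none → 0
23: none → 0
24: none → 0
44: 36 → 1
36: none → 0
Total inversions: 0 + 0 + 0 + 0 + 0 + 0 + 1 + 0 = 1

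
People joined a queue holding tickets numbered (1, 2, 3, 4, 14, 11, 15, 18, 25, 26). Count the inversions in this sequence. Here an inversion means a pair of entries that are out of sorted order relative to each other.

Count, for each position, how many later elements it exceeds:
1: 0
2: 0
3: 0
4: 0
14: 1
11: 0
15: 0
18: 0
25: 0
26: 0
Sum: 0 + 0 + 0 + 0 + 1 + 0 + 0 + 0 + 0 + 0 = 1

1 inversion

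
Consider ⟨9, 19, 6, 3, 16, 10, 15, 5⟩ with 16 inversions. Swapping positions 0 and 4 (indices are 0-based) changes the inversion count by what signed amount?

Positions 0 and 4 hold 9 and 16; after swapping, the array is [16, 19, 6, 3, 9, 10, 15, 5].
For each element, count later entries that are smaller:
16: 6
19: 6
6: 2
3: 0
9: 1
10: 1
15: 1
5: 0
Sum: 6 + 6 + 2 + 0 + 1 + 1 + 1 + 0 = 17
Change: 17 − 16 = +1

+1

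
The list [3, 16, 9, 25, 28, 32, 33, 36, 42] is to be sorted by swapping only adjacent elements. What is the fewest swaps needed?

Swaps: 1

Each adjacent swap fixes exactly one inversion, so the minimum swap count equals the number of inversions.
Count inversions — for each element, later elements that are smaller:
3: none → 0
16: 9 → 1
9: none → 0
25: none → 0
28: none → 0
32: none → 0
33: none → 0
36: none → 0
42: none → 0
Total inversions: 0 + 1 + 0 + 0 + 0 + 0 + 0 + 0 + 0 = 1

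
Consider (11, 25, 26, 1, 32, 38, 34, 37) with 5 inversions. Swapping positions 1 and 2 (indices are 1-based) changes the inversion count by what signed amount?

Positions 1 and 2 hold 11 and 25; after swapping, the array is [25, 11, 26, 1, 32, 38, 34, 37].
Element-by-element contributions:
25 → 11, 1 → 2
11 → 1 → 1
26 → 1 → 1
1 → none → 0
32 → none → 0
38 → 34, 37 → 2
34 → none → 0
37 → none → 0
Sum: 2 + 1 + 1 + 0 + 0 + 2 + 0 + 0 = 6
Change: 6 − 5 = +1

+1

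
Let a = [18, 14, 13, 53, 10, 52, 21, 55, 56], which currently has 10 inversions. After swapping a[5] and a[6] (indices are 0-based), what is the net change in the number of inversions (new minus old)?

-1

Positions 5 and 6 hold 52 and 21; after swapping, the array is [18, 14, 13, 53, 10, 21, 52, 55, 56].
For each element, count later entries that are smaller:
18 → 14, 13, 10 → 3
14 → 13, 10 → 2
13 → 10 → 1
53 → 10, 21, 52 → 3
10 → none → 0
21 → none → 0
52 → none → 0
55 → none → 0
56 → none → 0
Sum: 3 + 2 + 1 + 3 + 0 + 0 + 0 + 0 + 0 = 9
Change: 9 − 10 = -1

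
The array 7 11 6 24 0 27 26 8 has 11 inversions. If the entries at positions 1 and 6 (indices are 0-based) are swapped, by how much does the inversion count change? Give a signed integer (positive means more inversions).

+3

Positions 1 and 6 hold 11 and 26; after swapping, the array is [7, 26, 6, 24, 0, 27, 11, 8].
For each element, count later entries that are smaller:
7 → 6, 0 → 2
26 → 6, 24, 0, 11, 8 → 5
6 → 0 → 1
24 → 0, 11, 8 → 3
0 → none → 0
27 → 11, 8 → 2
11 → 8 → 1
8 → none → 0
Sum: 2 + 5 + 1 + 3 + 0 + 2 + 1 + 0 = 14
Change: 14 − 11 = +3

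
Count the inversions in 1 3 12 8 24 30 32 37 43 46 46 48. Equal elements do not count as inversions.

There is 1 inversion.

For each element, count later entries that are smaller:
1 → none → 0
3 → none → 0
12 → 8 → 1
8 → none → 0
24 → none → 0
30 → none → 0
32 → none → 0
37 → none → 0
43 → none → 0
46 → none → 0
46 → none → 0
48 → none → 0
Sum: 0 + 0 + 1 + 0 + 0 + 0 + 0 + 0 + 0 + 0 + 0 + 0 = 1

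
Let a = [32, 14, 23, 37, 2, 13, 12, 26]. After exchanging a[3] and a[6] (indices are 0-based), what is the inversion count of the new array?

Positions 3 and 6 hold 37 and 12; after swapping, the array is [32, 14, 23, 12, 2, 13, 37, 26].
For each element, count later entries that are smaller:
32: 6
14: 3
23: 3
12: 1
2: 0
13: 0
37: 1
26: 0
Sum: 6 + 3 + 3 + 1 + 0 + 0 + 1 + 0 = 14

14 inversions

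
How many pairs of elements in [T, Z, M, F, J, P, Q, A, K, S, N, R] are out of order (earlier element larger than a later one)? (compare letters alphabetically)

34 out-of-order pairs

Count, for each position, how many later elements it exceeds:
T: 10
Z: 10
M: 4
F: 1
J: 1
P: 3
Q: 3
A: 0
K: 0
S: 2
N: 0
R: 0
Sum: 10 + 10 + 4 + 1 + 1 + 3 + 3 + 0 + 0 + 2 + 0 + 0 = 34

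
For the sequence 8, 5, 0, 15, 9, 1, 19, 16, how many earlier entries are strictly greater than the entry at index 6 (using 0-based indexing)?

0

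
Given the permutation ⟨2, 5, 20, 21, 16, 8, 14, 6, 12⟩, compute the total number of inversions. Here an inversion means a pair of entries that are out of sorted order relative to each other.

17 inversions

Count, for each position, how many later elements it exceeds:
2 → none → 0
5 → none → 0
20 → 16, 8, 14, 6, 12 → 5
21 → 16, 8, 14, 6, 12 → 5
16 → 8, 14, 6, 12 → 4
8 → 6 → 1
14 → 6, 12 → 2
6 → none → 0
12 → none → 0
Sum: 0 + 0 + 5 + 5 + 4 + 1 + 2 + 0 + 0 = 17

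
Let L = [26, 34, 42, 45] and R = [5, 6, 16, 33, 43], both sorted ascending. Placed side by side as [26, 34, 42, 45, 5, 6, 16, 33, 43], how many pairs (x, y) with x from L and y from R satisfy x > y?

Take each right-half value and tally the left-half values above it:
r = 5: 26, 34, 42, 45 → 4
r = 6: 26, 34, 42, 45 → 4
r = 16: 26, 34, 42, 45 → 4
r = 33: 34, 42, 45 → 3
r = 43: 45 → 1
Cross-inversions: 4 + 4 + 4 + 3 + 1 = 16

16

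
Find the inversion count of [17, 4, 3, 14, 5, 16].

7

Count, for each position, how many later elements it exceeds:
17: 5
4: 1
3: 0
14: 1
5: 0
16: 0
Sum: 5 + 1 + 0 + 1 + 0 + 0 = 7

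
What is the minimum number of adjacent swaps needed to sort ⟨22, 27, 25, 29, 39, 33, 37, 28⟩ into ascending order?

7 swaps

Each adjacent swap fixes exactly one inversion, so the minimum swap count equals the number of inversions.
Count inversions — for each element, later elements that are smaller:
22: none → 0
27: 25 → 1
25: none → 0
29: 28 → 1
39: 33, 37, 28 → 3
33: 28 → 1
37: 28 → 1
28: none → 0
Total inversions: 0 + 1 + 0 + 1 + 3 + 1 + 1 + 0 = 7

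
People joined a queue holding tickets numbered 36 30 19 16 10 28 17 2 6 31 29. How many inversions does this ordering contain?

34

For each element, count later entries that are smaller:
36: 10
30: 8
19: 5
16: 3
10: 2
28: 3
17: 2
2: 0
6: 0
31: 1
29: 0
Sum: 10 + 8 + 5 + 3 + 2 + 3 + 2 + 0 + 0 + 1 + 0 = 34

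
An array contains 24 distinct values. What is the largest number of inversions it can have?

A reversed (strictly descending) arrangement makes every pair an inversion, giving C(24, 2) inversions.
C(24, 2) = 24·23/2 = 276

There are 276 inversions.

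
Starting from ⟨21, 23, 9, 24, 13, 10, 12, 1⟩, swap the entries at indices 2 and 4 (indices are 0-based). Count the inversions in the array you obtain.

Positions 2 and 4 hold 9 and 13; after swapping, the array is [21, 23, 13, 24, 9, 10, 12, 1].
Sweep left to right; for each value list the smaller values that follow it:
21: 5
23: 5
13: 4
24: 4
9: 1
10: 1
12: 1
1: 0
Sum: 5 + 5 + 4 + 4 + 1 + 1 + 1 + 0 = 21

Inversions: 21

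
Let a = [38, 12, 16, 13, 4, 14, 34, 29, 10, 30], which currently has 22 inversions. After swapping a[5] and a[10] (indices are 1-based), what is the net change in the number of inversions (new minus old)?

+7

Positions 5 and 10 hold 4 and 30; after swapping, the array is [38, 12, 16, 13, 30, 14, 34, 29, 10, 4].
Element-by-element contributions:
38 → 12, 16, 13, 30, 14, 34, 29, 10, 4 → 9
12 → 10, 4 → 2
16 → 13, 14, 10, 4 → 4
13 → 10, 4 → 2
30 → 14, 29, 10, 4 → 4
14 → 10, 4 → 2
34 → 29, 10, 4 → 3
29 → 10, 4 → 2
10 → 4 → 1
4 → none → 0
Sum: 9 + 2 + 4 + 2 + 4 + 2 + 3 + 2 + 1 + 0 = 29
Change: 29 − 22 = +7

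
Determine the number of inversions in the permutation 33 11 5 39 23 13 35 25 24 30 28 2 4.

Count, for each position, how many later elements it exceeds:
33: 10
11: 3
5: 2
39: 9
23: 3
13: 2
35: 6
25: 3
24: 2
30: 3
28: 2
2: 0
4: 0
Sum: 10 + 3 + 2 + 9 + 3 + 2 + 6 + 3 + 2 + 3 + 2 + 0 + 0 = 45

Inversions: 45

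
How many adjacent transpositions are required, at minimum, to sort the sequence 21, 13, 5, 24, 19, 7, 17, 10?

17

Each adjacent swap fixes exactly one inversion, so the minimum swap count equals the number of inversions.
Count inversions — for each element, later elements that are smaller:
21: 13, 5, 19, 7, 17, 10 → 6
13: 5, 7, 10 → 3
5: none → 0
24: 19, 7, 17, 10 → 4
19: 7, 17, 10 → 3
7: none → 0
17: 10 → 1
10: none → 0
Total inversions: 6 + 3 + 0 + 4 + 3 + 0 + 1 + 0 = 17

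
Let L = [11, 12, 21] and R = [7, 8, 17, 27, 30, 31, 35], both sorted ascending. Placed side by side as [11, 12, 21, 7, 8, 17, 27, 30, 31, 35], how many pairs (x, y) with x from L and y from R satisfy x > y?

Cross-inversions: 7

Take each right-half value and tally the left-half values above it:
r = 7: 11, 12, 21 → 3
r = 8: 11, 12, 21 → 3
r = 17: 21 → 1
r = 27: none → 0
r = 30: none → 0
r = 31: none → 0
r = 35: none → 0
Cross-inversions: 3 + 3 + 1 + 0 + 0 + 0 + 0 = 7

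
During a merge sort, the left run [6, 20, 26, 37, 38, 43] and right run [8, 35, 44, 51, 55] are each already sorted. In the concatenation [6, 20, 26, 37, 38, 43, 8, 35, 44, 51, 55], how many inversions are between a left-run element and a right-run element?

Count, for every r in R, how many entries of L exceed r:
r = 8: 20, 26, 37, 38, 43 → 5
r = 35: 37, 38, 43 → 3
r = 44: none → 0
r = 51: none → 0
r = 55: none → 0
Cross-inversions: 5 + 3 + 0 + 0 + 0 = 8

8 cross-inversions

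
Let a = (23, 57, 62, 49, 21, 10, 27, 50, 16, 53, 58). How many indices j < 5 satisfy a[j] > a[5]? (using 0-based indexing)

5

The element at index 5 is 10.
Elements before it: 23, 57, 62, 49, 21
Those larger than 10: 23, 57, 62, 49, 21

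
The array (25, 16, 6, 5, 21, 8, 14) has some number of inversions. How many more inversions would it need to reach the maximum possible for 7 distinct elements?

8

Maximum inversions for 7 distinct elements is C(7, 2) = 7·6/2 = 21.
Current inversions — for each element, count later smaller elements:
25: 6
16: 4
6: 1
5: 0
21: 2
8: 0
14: 0
Current total: 6 + 4 + 1 + 0 + 2 + 0 + 0 = 13
Shortfall: 21 − 13 = 8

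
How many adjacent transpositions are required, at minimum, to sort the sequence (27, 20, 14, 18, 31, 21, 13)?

The minimum number of adjacent swaps to sort an array equals its inversion count, since every such swap removes exactly one inversion.
Count inversions — for each element, later elements that are smaller:
27: 20, 14, 18, 21, 13 → 5
20: 14, 18, 13 → 3
14: 13 → 1
18: 13 → 1
31: 21, 13 → 2
21: 13 → 1
13: none → 0
Total inversions: 5 + 3 + 1 + 1 + 2 + 1 + 0 = 13

13 adjacent swaps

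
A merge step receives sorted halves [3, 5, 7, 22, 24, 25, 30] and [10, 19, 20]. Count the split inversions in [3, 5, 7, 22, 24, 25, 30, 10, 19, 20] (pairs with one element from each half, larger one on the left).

Cross-inversions: 12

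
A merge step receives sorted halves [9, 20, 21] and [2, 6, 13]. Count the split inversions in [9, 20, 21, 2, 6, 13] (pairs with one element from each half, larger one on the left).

8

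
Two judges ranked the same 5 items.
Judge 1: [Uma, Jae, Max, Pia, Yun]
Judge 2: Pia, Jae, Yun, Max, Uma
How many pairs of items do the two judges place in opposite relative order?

There are 7 discordant pairs.

Assign each item its position (1..5) in the first ordering, then rewrite the second ordering as that position sequence:
positions: Uma→1, Jae→2, Max→3, Pia→4, Yun→5
second ordering as positions: [4, 2, 5, 3, 1]
Discordant pairs = inversions in this position sequence.
4: 2, 3, 1 → 3
2: 1 → 1
5: 3, 1 → 2
3: 1 → 1
1: 0
Total: 3 + 1 + 2 + 1 + 0 = 7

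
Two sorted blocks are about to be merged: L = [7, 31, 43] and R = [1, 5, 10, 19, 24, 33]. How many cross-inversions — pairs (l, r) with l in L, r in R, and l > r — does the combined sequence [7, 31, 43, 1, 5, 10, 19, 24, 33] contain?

There are 13 cross-inversions.

Take each right-half value and tally the left-half values above it:
r = 1: 7, 31, 43 → 3
r = 5: 7, 31, 43 → 3
r = 10: 31, 43 → 2
r = 19: 31, 43 → 2
r = 24: 31, 43 → 2
r = 33: 43 → 1
Cross-inversions: 3 + 3 + 2 + 2 + 2 + 1 = 13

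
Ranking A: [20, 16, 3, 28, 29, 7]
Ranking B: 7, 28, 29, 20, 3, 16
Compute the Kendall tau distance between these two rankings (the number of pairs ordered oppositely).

Discordant pairs: 12

Assign each item its position (1..6) in the first ordering, then rewrite the second ordering as that position sequence:
positions: 20→1, 16→2, 3→3, 28→4, 29→5, 7→6
second ordering as positions: [6, 4, 5, 1, 3, 2]
Discordant pairs = inversions in this position sequence.
6: 4, 5, 1, 3, 2 → 5
4: 1, 3, 2 → 3
5: 1, 3, 2 → 3
1: 0
3: 2 → 1
2: 0
Total: 5 + 3 + 3 + 0 + 1 + 0 = 12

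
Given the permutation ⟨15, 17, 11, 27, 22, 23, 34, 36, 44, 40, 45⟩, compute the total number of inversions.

Count, for each position, how many later elements it exceeds:
15: 1
17: 1
11: 0
27: 2
22: 0
23: 0
34: 0
36: 0
44: 1
40: 0
45: 0
Sum: 1 + 1 + 0 + 2 + 0 + 0 + 0 + 0 + 1 + 0 + 0 = 5

Inversions: 5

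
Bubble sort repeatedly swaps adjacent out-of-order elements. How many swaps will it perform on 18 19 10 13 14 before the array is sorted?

6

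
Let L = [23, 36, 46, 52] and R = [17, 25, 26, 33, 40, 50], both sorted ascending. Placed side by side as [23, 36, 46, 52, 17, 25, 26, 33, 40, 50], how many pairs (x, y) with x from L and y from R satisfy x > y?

16 cross-inversions

Count, for every r in R, how many entries of L exceed r:
r = 17: 23, 36, 46, 52 → 4
r = 25: 36, 46, 52 → 3
r = 26: 36, 46, 52 → 3
r = 33: 36, 46, 52 → 3
r = 40: 46, 52 → 2
r = 50: 52 → 1
Cross-inversions: 4 + 3 + 3 + 3 + 2 + 1 = 16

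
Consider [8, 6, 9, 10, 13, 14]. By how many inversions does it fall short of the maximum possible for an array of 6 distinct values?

14

Maximum inversions for 6 distinct elements is C(6, 2) = 6·5/2 = 15.
Current inversions — for each element, count later smaller elements:
8: 1
6: 0
9: 0
10: 0
13: 0
14: 0
Current total: 1 + 0 + 0 + 0 + 0 + 0 = 1
Shortfall: 15 − 1 = 14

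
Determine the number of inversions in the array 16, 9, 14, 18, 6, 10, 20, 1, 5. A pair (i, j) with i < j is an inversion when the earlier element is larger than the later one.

23

Element-by-element contributions:
16 → 9, 14, 6, 10, 1, 5 → 6
9 → 6, 1, 5 → 3
14 → 6, 10, 1, 5 → 4
18 → 6, 10, 1, 5 → 4
6 → 1, 5 → 2
10 → 1, 5 → 2
20 → 1, 5 → 2
1 → none → 0
5 → none → 0
Sum: 6 + 3 + 4 + 4 + 2 + 2 + 2 + 0 + 0 = 23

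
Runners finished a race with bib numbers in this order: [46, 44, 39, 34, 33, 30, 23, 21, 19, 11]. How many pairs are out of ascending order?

45

Count, for each position, how many later elements it exceeds:
46 → 44, 39, 34, 33, 30, 23, 21, 19, 11 → 9
44 → 39, 34, 33, 30, 23, 21, 19, 11 → 8
39 → 34, 33, 30, 23, 21, 19, 11 → 7
34 → 33, 30, 23, 21, 19, 11 → 6
33 → 30, 23, 21, 19, 11 → 5
30 → 23, 21, 19, 11 → 4
23 → 21, 19, 11 → 3
21 → 19, 11 → 2
19 → 11 → 1
11 → none → 0
Sum: 9 + 8 + 7 + 6 + 5 + 4 + 3 + 2 + 1 + 0 = 45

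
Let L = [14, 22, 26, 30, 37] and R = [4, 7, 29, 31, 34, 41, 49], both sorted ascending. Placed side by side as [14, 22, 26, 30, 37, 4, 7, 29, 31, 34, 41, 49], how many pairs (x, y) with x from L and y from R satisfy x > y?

14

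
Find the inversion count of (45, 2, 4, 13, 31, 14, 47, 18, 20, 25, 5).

Count, for each position, how many later elements it exceeds:
45 → 2, 4, 13, 31, 14, 18, 20, 25, 5 → 9
2 → none → 0
4 → none → 0
13 → 5 → 1
31 → 14, 18, 20, 25, 5 → 5
14 → 5 → 1
47 → 18, 20, 25, 5 → 4
18 → 5 → 1
20 → 5 → 1
25 → 5 → 1
5 → none → 0
Sum: 9 + 0 + 0 + 1 + 5 + 1 + 4 + 1 + 1 + 1 + 0 = 23

Inversions: 23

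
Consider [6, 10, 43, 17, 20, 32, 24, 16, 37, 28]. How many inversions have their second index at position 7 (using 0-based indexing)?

5

The element at index 7 is 16.
Elements before it: 6, 10, 43, 17, 20, 32, 24
Those larger than 16: 43, 17, 20, 32, 24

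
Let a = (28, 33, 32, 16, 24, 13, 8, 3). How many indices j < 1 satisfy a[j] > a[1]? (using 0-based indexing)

0

The element at index 1 is 33.
Elements before it: 28
None of them are larger than 33.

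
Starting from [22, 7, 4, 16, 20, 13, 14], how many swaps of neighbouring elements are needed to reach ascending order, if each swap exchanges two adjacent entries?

11

The minimum number of adjacent swaps to sort an array equals its inversion count, since every such swap removes exactly one inversion.
Count inversions — for each element, later elements that are smaller:
22: 7, 4, 16, 20, 13, 14 → 6
7: 4 → 1
4: none → 0
16: 13, 14 → 2
20: 13, 14 → 2
13: none → 0
14: none → 0
Total inversions: 6 + 1 + 0 + 2 + 2 + 0 + 0 = 11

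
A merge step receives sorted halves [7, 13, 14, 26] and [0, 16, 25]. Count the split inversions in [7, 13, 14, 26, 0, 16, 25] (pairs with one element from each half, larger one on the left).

6

Count, for every r in R, how many entries of L exceed r:
r = 0: 7, 13, 14, 26 → 4
r = 16: 26 → 1
r = 25: 26 → 1
Cross-inversions: 4 + 1 + 1 = 6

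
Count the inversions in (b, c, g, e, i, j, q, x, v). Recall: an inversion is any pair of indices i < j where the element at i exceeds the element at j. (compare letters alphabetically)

2

Count, for each position, how many later elements it exceeds:
b → none → 0
c → none → 0
g → e → 1
e → none → 0
i → none → 0
j → none → 0
q → none → 0
x → v → 1
v → none → 0
Sum: 0 + 0 + 1 + 0 + 0 + 0 + 0 + 1 + 0 = 2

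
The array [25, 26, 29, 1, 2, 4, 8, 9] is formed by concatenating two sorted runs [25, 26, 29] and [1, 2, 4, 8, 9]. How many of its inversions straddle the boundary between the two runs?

15

For each element r of the right run, count left-run elements greater than r:
r = 1: 25, 26, 29 → 3
r = 2: 25, 26, 29 → 3
r = 4: 25, 26, 29 → 3
r = 8: 25, 26, 29 → 3
r = 9: 25, 26, 29 → 3
Cross-inversions: 3 + 3 + 3 + 3 + 3 = 15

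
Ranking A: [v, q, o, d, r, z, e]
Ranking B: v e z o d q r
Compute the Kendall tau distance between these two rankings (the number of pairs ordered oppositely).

Assign each item its position (1..7) in the first ordering, then rewrite the second ordering as that position sequence:
positions: v→1, q→2, o→3, d→4, r→5, z→6, e→7
second ordering as positions: [1, 7, 6, 3, 4, 2, 5]
Discordant pairs = inversions in this position sequence.
1: 0
7: 6, 3, 4, 2, 5 → 5
6: 3, 4, 2, 5 → 4
3: 2 → 1
4: 2 → 1
2: 0
5: 0
Total: 0 + 5 + 4 + 1 + 1 + 0 + 0 = 11

11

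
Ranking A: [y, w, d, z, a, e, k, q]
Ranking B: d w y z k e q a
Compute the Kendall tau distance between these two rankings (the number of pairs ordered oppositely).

Assign each item its position (1..8) in the first ordering, then rewrite the second ordering as that position sequence:
positions: y→1, w→2, d→3, z→4, a→5, e→6, k→7, q→8
second ordering as positions: [3, 2, 1, 4, 7, 6, 8, 5]
Discordant pairs = inversions in this position sequence.
3: 2, 1 → 2
2: 1 → 1
1: 0
4: 0
7: 6, 5 → 2
6: 5 → 1
8: 5 → 1
5: 0
Total: 2 + 1 + 0 + 0 + 2 + 1 + 1 + 0 = 7

7 discordant pairs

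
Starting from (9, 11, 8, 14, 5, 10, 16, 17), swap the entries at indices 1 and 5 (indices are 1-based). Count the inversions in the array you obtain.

5 inversions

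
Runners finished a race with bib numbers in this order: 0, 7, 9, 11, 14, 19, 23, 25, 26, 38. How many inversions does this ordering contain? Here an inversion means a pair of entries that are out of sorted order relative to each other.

Sweep left to right; for each value list the smaller values that follow it:
0: 0
7: 0
9: 0
11: 0
14: 0
19: 0
23: 0
25: 0
26: 0
38: 0
Sum: 0 + 0 + 0 + 0 + 0 + 0 + 0 + 0 + 0 + 0 = 0

Inversions: 0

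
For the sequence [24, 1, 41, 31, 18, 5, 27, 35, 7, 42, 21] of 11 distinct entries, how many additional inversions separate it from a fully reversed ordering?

31 inversions short

Maximum inversions for 11 distinct elements is C(11, 2) = 11·10/2 = 55.
Current inversions — for each element, count later smaller elements:
24: 5
1: 0
41: 7
31: 5
18: 2
5: 0
27: 2
35: 2
7: 0
42: 1
21: 0
Current total: 5 + 0 + 7 + 5 + 2 + 0 + 2 + 2 + 0 + 1 + 0 = 24
Shortfall: 55 − 24 = 31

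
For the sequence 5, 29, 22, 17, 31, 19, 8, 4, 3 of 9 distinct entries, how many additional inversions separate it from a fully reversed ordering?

Maximum inversions for 9 distinct elements is C(9, 2) = 9·8/2 = 36.
Current inversions — for each element, count later smaller elements:
5: 2
29: 6
22: 5
17: 3
31: 4
19: 3
8: 2
4: 1
3: 0
Current total: 2 + 6 + 5 + 3 + 4 + 3 + 2 + 1 + 0 = 26
Shortfall: 36 − 26 = 10

10 inversions short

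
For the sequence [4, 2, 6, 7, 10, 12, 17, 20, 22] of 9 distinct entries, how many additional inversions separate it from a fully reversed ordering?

35

Maximum inversions for 9 distinct elements is C(9, 2) = 9·8/2 = 36.
Current inversions — for each element, count later smaller elements:
4: 1
2: 0
6: 0
7: 0
10: 0
12: 0
17: 0
20: 0
22: 0
Current total: 1 + 0 + 0 + 0 + 0 + 0 + 0 + 0 + 0 = 1
Shortfall: 36 − 1 = 35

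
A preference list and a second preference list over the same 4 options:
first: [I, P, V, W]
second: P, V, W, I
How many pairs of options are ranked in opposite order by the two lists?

3

Assign each item its position (1..4) in the first ordering, then rewrite the second ordering as that position sequence:
positions: I→1, P→2, V→3, W→4
second ordering as positions: [2, 3, 4, 1]
Discordant pairs = inversions in this position sequence.
2: 1 → 1
3: 1 → 1
4: 1 → 1
1: 0
Total: 1 + 1 + 1 + 0 = 3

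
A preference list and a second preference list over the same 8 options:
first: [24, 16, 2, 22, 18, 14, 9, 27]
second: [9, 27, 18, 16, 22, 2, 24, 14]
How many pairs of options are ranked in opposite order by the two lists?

Pairs: 20

Assign each item its position (1..8) in the first ordering, then rewrite the second ordering as that position sequence:
positions: 24→1, 16→2, 2→3, 22→4, 18→5, 14→6, 9→7, 27→8
second ordering as positions: [7, 8, 5, 2, 4, 3, 1, 6]
Discordant pairs = inversions in this position sequence.
7: 5, 2, 4, 3, 1, 6 → 6
8: 5, 2, 4, 3, 1, 6 → 6
5: 2, 4, 3, 1 → 4
2: 1 → 1
4: 3, 1 → 2
3: 1 → 1
1: 0
6: 0
Total: 6 + 6 + 4 + 1 + 2 + 1 + 0 + 0 = 20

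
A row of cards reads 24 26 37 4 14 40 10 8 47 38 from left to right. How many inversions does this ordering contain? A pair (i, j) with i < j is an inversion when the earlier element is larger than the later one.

19 inversions

Element-by-element contributions:
24: 4
26: 4
37: 4
4: 0
14: 2
40: 3
10: 1
8: 0
47: 1
38: 0
Sum: 4 + 4 + 4 + 0 + 2 + 3 + 1 + 0 + 1 + 0 = 19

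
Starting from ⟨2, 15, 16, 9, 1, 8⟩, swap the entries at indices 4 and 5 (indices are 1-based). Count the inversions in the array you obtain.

8

Positions 4 and 5 hold 9 and 1; after swapping, the array is [2, 15, 16, 1, 9, 8].
Element-by-element contributions:
2 → 1 → 1
15 → 1, 9, 8 → 3
16 → 1, 9, 8 → 3
1 → none → 0
9 → 8 → 1
8 → none → 0
Sum: 1 + 3 + 3 + 0 + 1 + 0 = 8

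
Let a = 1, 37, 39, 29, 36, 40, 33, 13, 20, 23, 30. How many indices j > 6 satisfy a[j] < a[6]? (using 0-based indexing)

4

The element at index 6 is 33.
Elements after it: 13, 20, 23, 30
Those smaller than 33: 13, 20, 23, 30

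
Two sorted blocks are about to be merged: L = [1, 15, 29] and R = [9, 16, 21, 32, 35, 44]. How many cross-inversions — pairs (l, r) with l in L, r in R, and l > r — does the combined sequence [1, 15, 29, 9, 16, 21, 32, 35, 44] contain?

For each element r of the right run, count left-run elements greater than r:
r = 9: 15, 29 → 2
r = 16: 29 → 1
r = 21: 29 → 1
r = 32: none → 0
r = 35: none → 0
r = 44: none → 0
Cross-inversions: 2 + 1 + 1 + 0 + 0 + 0 = 4

4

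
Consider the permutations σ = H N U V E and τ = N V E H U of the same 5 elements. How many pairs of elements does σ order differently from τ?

Assign each item its position (1..5) in the first ordering, then rewrite the second ordering as that position sequence:
positions: H→1, N→2, U→3, V→4, E→5
second ordering as positions: [2, 4, 5, 1, 3]
Discordant pairs = inversions in this position sequence.
2: 1 → 1
4: 1, 3 → 2
5: 1, 3 → 2
1: 0
3: 0
Total: 1 + 2 + 2 + 0 + 0 = 5

5 discordant pairs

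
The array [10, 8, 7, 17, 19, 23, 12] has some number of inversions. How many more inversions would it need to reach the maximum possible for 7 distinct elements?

Maximum inversions for 7 distinct elements is C(7, 2) = 7·6/2 = 21.
Current inversions — for each element, count later smaller elements:
10: 2
8: 1
7: 0
17: 1
19: 1
23: 1
12: 0
Current total: 2 + 1 + 0 + 1 + 1 + 1 + 0 = 6
Shortfall: 21 − 6 = 15

15 inversions short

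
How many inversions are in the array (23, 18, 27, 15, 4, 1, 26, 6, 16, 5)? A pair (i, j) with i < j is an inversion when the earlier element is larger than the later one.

Inversions: 30

Sweep left to right; for each value list the smaller values that follow it:
23 → 18, 15, 4, 1, 6, 16, 5 → 7
18 → 15, 4, 1, 6, 16, 5 → 6
27 → 15, 4, 1, 26, 6, 16, 5 → 7
15 → 4, 1, 6, 5 → 4
4 → 1 → 1
1 → none → 0
26 → 6, 16, 5 → 3
6 → 5 → 1
16 → 5 → 1
5 → none → 0
Sum: 7 + 6 + 7 + 4 + 1 + 0 + 3 + 1 + 1 + 0 = 30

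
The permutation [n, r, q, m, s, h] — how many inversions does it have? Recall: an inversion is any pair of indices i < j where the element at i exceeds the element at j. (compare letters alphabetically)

9 inversions

Listing every pair i<j with a[i]>a[j] (using 1-based positions):
(1,4): n > m
(1,6): n > h
(2,3): r > q
(2,4): r > m
(2,6): r > h
(3,4): q > m
(3,6): q > h
(4,6): m > h
(5,6): s > h
That's 9 pairs.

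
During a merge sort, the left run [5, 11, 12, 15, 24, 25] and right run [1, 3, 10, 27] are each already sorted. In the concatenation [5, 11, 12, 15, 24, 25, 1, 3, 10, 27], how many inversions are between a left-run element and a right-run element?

17 split inversions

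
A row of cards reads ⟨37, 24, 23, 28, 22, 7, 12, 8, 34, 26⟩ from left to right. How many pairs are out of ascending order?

Element-by-element contributions:
37 → 24, 23, 28, 22, 7, 12, 8, 34, 26 → 9
24 → 23, 22, 7, 12, 8 → 5
23 → 22, 7, 12, 8 → 4
28 → 22, 7, 12, 8, 26 → 5
22 → 7, 12, 8 → 3
7 → none → 0
12 → 8 → 1
8 → none → 0
34 → 26 → 1
26 → none → 0
Sum: 9 + 5 + 4 + 5 + 3 + 0 + 1 + 0 + 1 + 0 = 28

28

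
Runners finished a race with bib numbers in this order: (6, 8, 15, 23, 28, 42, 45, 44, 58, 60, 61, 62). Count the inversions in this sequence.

1

Element-by-element contributions:
6 → none → 0
8 → none → 0
15 → none → 0
23 → none → 0
28 → none → 0
42 → none → 0
45 → 44 → 1
44 → none → 0
58 → none → 0
60 → none → 0
61 → none → 0
62 → none → 0
Sum: 0 + 0 + 0 + 0 + 0 + 0 + 1 + 0 + 0 + 0 + 0 + 0 = 1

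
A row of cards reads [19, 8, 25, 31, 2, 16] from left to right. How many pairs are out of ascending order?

Inversion pairs (indices are 1-based):
(1,2): 19 > 8
(1,5): 19 > 2
(1,6): 19 > 16
(2,5): 8 > 2
(3,5): 25 > 2
(3,6): 25 > 16
(4,5): 31 > 2
(4,6): 31 > 16
That's 8 pairs.

8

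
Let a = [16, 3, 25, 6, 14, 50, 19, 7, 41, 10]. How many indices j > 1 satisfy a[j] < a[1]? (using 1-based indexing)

The element at index 1 is 16.
Elements after it: 3, 25, 6, 14, 50, 19, 7, 41, 10
Those smaller than 16: 3, 6, 14, 7, 10

5 such elements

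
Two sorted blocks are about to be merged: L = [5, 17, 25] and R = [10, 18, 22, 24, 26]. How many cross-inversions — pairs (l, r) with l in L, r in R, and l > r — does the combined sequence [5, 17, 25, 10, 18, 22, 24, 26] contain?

Take each right-half value and tally the left-half values above it:
r = 10: 17, 25 → 2
r = 18: 25 → 1
r = 22: 25 → 1
r = 24: 25 → 1
r = 26: none → 0
Cross-inversions: 2 + 1 + 1 + 1 + 0 = 5

There are 5 cross-inversions.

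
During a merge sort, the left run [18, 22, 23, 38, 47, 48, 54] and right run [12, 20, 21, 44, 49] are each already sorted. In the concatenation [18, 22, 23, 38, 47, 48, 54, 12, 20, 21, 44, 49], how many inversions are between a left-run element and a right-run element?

23 split inversions

Count, for every r in R, how many entries of L exceed r:
r = 12: 18, 22, 23, 38, 47, 48, 54 → 7
r = 20: 22, 23, 38, 47, 48, 54 → 6
r = 21: 22, 23, 38, 47, 48, 54 → 6
r = 44: 47, 48, 54 → 3
r = 49: 54 → 1
Cross-inversions: 7 + 6 + 6 + 3 + 1 = 23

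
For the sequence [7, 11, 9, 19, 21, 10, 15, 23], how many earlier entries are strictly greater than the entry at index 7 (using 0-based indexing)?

0

The element at index 7 is 23.
Elements before it: 7, 11, 9, 19, 21, 10, 15
None of them are larger than 23.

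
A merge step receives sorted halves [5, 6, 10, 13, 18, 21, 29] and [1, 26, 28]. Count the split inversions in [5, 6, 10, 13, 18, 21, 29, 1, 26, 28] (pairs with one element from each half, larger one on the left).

Cross-inversions: 9

Take each right-half value and tally the left-half values above it:
r = 1: 5, 6, 10, 13, 18, 21, 29 → 7
r = 26: 29 → 1
r = 28: 29 → 1
Cross-inversions: 7 + 1 + 1 = 9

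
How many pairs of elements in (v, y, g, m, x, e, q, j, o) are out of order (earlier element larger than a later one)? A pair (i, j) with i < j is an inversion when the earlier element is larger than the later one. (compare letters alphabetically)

Sweep left to right; for each value list the smaller values that follow it:
v → g, m, e, q, j, o → 6
y → g, m, x, e, q, j, o → 7
g → e → 1
m → e, j → 2
x → e, q, j, o → 4
e → none → 0
q → j, o → 2
j → none → 0
o → none → 0
Sum: 6 + 7 + 1 + 2 + 4 + 0 + 2 + 0 + 0 = 22

22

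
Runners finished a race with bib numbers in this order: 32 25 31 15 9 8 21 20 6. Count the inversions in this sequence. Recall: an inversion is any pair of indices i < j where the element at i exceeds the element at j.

29

For each element, count later entries that are smaller:
32 → 25, 31, 15, 9, 8, 21, 20, 6 → 8
25 → 15, 9, 8, 21, 20, 6 → 6
31 → 15, 9, 8, 21, 20, 6 → 6
15 → 9, 8, 6 → 3
9 → 8, 6 → 2
8 → 6 → 1
21 → 20, 6 → 2
20 → 6 → 1
6 → none → 0
Sum: 8 + 6 + 6 + 3 + 2 + 1 + 2 + 1 + 0 = 29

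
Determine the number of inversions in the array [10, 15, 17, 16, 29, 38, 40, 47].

Count, for each position, how many later elements it exceeds:
10: 0
15: 0
17: 1
16: 0
29: 0
38: 0
40: 0
47: 0
Sum: 0 + 0 + 1 + 0 + 0 + 0 + 0 + 0 = 1

1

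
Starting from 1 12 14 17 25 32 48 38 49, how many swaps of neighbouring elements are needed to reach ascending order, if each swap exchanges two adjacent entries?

1 swap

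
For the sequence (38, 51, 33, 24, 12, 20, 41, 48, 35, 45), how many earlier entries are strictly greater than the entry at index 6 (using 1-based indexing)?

4

The element at index 6 is 20.
Elements before it: 38, 51, 33, 24, 12
Those larger than 20: 38, 51, 33, 24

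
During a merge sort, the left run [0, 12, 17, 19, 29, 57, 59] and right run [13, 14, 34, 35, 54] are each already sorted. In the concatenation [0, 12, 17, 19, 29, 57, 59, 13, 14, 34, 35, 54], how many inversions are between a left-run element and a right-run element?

Cross-inversions: 16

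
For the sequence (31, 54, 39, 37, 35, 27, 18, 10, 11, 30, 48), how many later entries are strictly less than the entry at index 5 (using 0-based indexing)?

The element at index 5 is 27.
Elements after it: 18, 10, 11, 30, 48
Those smaller than 27: 18, 10, 11

3 such elements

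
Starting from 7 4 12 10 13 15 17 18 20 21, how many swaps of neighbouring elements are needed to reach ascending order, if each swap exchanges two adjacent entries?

Each adjacent swap fixes exactly one inversion, so the minimum swap count equals the number of inversions.
Count inversions — for each element, later elements that are smaller:
7: 4 → 1
4: none → 0
12: 10 → 1
10: none → 0
13: none → 0
15: none → 0
17: none → 0
18: none → 0
20: none → 0
21: none → 0
Total inversions: 1 + 0 + 1 + 0 + 0 + 0 + 0 + 0 + 0 + 0 = 2

2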